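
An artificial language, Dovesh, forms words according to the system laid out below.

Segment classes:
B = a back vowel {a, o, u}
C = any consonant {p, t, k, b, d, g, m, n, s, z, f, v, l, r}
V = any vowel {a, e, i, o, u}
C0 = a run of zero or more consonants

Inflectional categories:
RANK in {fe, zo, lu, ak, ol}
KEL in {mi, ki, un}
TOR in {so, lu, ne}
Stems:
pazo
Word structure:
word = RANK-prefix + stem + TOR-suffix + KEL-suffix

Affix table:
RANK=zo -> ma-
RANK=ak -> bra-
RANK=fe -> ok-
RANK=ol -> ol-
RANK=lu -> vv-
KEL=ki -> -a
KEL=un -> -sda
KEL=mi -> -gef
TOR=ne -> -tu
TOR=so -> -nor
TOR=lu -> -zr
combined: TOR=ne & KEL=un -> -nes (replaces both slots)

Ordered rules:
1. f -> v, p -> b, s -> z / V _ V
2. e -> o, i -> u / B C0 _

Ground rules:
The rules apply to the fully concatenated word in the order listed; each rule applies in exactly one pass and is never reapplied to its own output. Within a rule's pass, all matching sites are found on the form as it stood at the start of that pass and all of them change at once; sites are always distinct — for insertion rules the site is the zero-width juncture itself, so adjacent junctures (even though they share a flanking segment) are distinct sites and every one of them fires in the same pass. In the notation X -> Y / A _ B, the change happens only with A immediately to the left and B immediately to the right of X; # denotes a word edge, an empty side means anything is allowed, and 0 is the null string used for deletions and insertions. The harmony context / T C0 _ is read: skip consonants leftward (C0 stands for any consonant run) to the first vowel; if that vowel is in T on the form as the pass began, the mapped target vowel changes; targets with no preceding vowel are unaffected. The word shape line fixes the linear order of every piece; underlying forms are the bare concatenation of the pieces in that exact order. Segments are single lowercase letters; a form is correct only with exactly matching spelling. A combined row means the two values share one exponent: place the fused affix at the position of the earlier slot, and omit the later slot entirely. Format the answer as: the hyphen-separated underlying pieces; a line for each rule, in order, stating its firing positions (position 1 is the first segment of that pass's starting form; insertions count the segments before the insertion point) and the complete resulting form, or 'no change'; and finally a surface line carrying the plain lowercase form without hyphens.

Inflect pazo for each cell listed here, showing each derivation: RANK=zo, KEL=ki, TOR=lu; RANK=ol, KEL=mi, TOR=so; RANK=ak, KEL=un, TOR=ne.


cell RANK=zo, KEL=ki, TOR=lu:
underlying: ma-pazo-zr-a
1. f -> v, p -> b, s -> z / V _ V: fires at position(s) 3: mabazozra
2. e -> o, i -> u / B C0 _: no change
surface: mabazozra

cell RANK=ol, KEL=mi, TOR=so:
underlying: ol-pazo-nor-gef
1. f -> v, p -> b, s -> z / V _ V: no change
2. e -> o, i -> u / B C0 _: fires at position(s) 11: olpazonorgof
surface: olpazonorgof

cell RANK=ak, KEL=un, TOR=ne:
underlying: bra-pazo-nes
1. f -> v, p -> b, s -> z / V _ V: fires at position(s) 4: brabazones
2. e -> o, i -> u / B C0 _: fires at position(s) 9: brabazonos
surface: brabazonos


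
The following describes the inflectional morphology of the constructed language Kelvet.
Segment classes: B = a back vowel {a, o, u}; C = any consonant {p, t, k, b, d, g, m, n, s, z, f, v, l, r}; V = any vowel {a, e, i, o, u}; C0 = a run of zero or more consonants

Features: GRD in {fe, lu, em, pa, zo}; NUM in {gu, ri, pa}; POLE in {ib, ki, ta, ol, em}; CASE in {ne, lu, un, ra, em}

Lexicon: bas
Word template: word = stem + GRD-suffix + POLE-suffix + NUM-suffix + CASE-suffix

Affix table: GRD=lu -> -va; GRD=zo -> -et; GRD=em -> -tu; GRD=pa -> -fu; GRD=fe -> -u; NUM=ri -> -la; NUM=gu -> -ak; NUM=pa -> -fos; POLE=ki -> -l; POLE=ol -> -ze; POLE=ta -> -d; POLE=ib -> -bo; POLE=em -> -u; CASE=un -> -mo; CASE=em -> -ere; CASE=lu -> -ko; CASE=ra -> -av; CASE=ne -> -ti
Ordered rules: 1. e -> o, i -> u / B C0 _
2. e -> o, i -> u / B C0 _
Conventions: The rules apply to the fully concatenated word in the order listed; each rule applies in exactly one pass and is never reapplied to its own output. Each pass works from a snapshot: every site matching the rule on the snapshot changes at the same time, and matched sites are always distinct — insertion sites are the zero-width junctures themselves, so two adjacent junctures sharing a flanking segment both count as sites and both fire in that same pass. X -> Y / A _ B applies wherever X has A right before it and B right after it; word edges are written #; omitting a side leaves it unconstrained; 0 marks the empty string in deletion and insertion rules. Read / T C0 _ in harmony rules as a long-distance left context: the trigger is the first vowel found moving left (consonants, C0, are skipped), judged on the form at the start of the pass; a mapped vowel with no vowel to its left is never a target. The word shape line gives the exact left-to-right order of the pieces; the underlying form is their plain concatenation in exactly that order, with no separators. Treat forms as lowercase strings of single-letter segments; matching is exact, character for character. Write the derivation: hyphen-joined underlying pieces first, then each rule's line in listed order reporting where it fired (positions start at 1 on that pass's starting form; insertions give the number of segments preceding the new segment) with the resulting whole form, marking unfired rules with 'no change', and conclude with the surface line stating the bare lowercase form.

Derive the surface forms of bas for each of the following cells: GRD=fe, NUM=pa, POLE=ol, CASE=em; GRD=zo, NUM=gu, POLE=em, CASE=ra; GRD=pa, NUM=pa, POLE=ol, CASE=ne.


cell GRD=fe, NUM=pa, POLE=ol, CASE=em:
underlying: bas-u-ze-fos-ere
1. e -> o, i -> u / B C0 _: fires at position(s) 6, 10: basuzofosore
2. e -> o, i -> u / B C0 _: fires at position(s) 12: basuzofosoro
surface: basuzofosoro

cell GRD=zo, NUM=gu, POLE=em, CASE=ra:
underlying: bas-et-u-ak-av
1. e -> o, i -> u / B C0 _: fires at position(s) 4: basotuakav
2. e -> o, i -> u / B C0 _: no change
surface: basotuakav

cell GRD=pa, NUM=pa, POLE=ol, CASE=ne:
underlying: bas-fu-ze-fos-ti
1. e -> o, i -> u / B C0 _: fires at position(s) 7, 12: basfuzofostu
2. e -> o, i -> u / B C0 _: no change
surface: basfuzofostu


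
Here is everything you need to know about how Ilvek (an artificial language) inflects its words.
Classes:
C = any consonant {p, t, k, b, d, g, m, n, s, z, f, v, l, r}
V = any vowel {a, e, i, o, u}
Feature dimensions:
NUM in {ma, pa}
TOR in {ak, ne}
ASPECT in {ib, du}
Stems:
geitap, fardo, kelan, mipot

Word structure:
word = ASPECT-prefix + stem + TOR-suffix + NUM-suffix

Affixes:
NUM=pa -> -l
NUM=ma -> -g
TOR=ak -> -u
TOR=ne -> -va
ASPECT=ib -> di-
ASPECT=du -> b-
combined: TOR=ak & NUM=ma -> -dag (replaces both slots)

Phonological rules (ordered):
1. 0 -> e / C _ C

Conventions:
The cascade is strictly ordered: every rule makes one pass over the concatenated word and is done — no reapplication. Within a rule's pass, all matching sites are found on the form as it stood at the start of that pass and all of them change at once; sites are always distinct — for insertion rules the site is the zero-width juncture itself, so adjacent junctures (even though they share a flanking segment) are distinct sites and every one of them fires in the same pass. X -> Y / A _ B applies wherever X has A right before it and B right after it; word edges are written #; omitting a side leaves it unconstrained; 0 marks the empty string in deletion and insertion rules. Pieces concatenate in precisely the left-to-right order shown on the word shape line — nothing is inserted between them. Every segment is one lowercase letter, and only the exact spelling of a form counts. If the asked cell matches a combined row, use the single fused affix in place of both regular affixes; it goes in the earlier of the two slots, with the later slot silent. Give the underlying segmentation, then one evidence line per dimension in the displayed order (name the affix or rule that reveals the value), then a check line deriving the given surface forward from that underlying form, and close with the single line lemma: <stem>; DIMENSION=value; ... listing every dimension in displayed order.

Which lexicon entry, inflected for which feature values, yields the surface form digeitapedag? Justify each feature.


underlying: di-geitap-dag
NUM=ma - signalled by the combined affix row
TOR=ak - signalled by the combined affix row
ASPECT=ib - signalled by the affix di-
check: digeitapdag -> digeitapedag
lemma: geitap; NUM=ma; TOR=ak; ASPECT=ib


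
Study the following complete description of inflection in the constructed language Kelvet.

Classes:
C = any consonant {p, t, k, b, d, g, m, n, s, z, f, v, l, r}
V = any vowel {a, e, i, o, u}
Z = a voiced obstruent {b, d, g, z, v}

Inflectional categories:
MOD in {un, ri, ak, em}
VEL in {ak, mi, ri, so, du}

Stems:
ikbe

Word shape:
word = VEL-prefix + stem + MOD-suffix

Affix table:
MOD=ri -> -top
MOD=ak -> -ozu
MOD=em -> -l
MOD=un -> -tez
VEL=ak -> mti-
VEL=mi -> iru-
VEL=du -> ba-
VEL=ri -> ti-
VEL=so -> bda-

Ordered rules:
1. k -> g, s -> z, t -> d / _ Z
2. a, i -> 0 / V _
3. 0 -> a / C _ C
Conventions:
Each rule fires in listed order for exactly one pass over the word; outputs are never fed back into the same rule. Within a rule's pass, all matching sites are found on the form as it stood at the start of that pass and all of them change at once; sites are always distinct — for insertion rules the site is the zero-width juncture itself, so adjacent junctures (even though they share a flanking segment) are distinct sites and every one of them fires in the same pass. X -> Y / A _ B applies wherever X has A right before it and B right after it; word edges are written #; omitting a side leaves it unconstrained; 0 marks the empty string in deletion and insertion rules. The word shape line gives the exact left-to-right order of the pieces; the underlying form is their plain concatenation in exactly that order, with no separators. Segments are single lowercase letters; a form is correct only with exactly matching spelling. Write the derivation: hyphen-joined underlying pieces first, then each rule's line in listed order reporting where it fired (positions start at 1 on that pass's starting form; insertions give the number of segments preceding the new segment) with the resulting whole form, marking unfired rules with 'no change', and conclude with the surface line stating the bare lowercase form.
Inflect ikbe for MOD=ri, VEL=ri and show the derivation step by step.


underlying: ti-ikbe-top
1. k -> g, s -> z, t -> d / _ Z: fires at position(s) 4: tiigbetop
2. a, i -> 0 / V _: fires at position(s) 3: tigbetop
3. 0 -> a / C _ C: inserts after position(s) 3: tigabetop
surface: tigabetop


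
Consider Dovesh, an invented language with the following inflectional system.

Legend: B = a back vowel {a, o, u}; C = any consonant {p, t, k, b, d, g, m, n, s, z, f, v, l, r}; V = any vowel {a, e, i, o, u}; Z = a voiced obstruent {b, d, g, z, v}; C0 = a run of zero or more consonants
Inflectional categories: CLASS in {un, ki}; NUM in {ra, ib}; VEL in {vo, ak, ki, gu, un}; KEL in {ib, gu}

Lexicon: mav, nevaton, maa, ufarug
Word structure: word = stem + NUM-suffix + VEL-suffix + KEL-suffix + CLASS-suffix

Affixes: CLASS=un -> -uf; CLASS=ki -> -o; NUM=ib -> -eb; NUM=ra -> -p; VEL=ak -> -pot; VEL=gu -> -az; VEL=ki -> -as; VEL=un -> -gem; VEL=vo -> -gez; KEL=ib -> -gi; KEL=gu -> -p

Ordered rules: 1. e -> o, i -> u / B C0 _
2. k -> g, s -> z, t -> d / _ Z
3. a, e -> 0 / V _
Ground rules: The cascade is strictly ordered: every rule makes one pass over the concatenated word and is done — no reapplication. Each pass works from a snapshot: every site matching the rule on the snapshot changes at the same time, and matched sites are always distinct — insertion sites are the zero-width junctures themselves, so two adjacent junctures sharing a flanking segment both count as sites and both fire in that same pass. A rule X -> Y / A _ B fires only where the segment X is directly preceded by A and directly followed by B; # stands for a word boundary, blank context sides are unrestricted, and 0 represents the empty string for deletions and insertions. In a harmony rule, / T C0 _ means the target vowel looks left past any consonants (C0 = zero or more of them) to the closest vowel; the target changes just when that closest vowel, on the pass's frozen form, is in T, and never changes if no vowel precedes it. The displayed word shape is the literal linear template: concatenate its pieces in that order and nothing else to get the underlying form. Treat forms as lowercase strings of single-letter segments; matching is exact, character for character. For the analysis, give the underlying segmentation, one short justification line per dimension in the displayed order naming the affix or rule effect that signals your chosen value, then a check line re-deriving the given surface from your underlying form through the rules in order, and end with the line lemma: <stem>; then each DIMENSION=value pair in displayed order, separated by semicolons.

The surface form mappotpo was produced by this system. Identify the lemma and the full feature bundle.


underlying: maa-p-pot-p-o
CLASS=ki - signalled by the affix -o
NUM=ra - signalled by the affix -p
VEL=ak - signalled by the affix -pot
KEL=gu - signalled by the affix -p
check: maappotpo -> maappotpo -> maappotpo -> mappotpo
lemma: maa; CLASS=ki; NUM=ra; VEL=ak; KEL=gu


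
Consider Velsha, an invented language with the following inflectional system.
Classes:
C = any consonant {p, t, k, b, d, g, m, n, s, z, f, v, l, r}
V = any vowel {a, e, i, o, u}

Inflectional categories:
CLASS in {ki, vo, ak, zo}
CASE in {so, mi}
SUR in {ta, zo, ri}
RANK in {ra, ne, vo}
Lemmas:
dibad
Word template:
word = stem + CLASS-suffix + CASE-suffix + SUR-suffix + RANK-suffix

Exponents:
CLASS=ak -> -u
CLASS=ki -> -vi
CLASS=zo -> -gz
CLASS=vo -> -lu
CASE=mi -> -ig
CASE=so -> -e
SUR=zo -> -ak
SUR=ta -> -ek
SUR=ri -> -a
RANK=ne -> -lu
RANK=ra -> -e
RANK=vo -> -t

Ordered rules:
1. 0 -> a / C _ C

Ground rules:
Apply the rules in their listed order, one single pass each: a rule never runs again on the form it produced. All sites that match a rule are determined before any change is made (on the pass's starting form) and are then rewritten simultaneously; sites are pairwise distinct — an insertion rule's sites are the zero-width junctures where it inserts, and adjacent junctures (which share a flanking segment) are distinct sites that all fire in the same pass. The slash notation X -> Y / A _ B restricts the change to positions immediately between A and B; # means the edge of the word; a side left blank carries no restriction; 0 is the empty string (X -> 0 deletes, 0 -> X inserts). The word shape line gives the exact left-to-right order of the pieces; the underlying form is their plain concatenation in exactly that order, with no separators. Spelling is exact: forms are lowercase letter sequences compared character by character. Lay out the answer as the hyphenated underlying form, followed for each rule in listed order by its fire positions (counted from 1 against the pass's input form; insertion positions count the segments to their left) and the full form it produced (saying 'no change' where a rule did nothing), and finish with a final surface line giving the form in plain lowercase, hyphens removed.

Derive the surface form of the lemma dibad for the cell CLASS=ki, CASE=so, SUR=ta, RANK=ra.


underlying: dibad-vi-e-ek-e
1. 0 -> a / C _ C: inserts after position(s) 5: dibadavieeke
surface: dibadavieeke


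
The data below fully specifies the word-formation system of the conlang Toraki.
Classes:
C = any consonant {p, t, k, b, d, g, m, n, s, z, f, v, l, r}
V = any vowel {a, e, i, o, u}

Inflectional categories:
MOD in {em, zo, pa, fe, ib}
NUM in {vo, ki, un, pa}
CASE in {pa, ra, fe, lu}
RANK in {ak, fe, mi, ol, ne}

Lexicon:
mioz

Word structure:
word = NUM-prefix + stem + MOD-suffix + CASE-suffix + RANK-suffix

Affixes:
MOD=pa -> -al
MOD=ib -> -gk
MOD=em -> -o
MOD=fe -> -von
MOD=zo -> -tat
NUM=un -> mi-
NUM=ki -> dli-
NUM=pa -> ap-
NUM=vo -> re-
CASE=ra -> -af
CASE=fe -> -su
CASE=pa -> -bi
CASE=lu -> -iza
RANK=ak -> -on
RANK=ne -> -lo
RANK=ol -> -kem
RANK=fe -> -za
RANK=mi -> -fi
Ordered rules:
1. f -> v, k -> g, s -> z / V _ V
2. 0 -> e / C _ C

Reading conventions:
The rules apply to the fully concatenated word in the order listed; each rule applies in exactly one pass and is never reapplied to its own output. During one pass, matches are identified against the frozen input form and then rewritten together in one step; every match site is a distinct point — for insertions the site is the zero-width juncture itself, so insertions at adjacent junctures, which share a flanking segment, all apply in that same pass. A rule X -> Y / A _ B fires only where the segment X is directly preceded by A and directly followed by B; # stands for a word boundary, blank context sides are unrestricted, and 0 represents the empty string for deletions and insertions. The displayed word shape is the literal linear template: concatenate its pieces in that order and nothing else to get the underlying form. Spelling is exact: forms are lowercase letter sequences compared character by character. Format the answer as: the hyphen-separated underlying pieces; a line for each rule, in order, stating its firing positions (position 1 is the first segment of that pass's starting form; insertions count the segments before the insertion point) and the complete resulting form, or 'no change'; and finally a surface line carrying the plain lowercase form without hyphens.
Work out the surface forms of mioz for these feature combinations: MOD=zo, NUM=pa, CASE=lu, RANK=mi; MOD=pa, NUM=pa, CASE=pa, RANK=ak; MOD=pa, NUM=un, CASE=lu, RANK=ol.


cell MOD=zo, NUM=pa, CASE=lu, RANK=mi:
underlying: ap-mioz-tat-iza-fi
1. f -> v, k -> g, s -> z / V _ V: fires at position(s) 13: apmioztatizavi
2. 0 -> e / C _ C: inserts after position(s) 2, 6: apemiozetatizavi
surface: apemiozetatizavi

cell MOD=pa, NUM=pa, CASE=pa, RANK=ak:
underlying: ap-mioz-al-bi-on
1. f -> v, k -> g, s -> z / V _ V: no change
2. 0 -> e / C _ C: inserts after position(s) 2, 8: apemiozalebion
surface: apemiozalebion

cell MOD=pa, NUM=un, CASE=lu, RANK=ol:
underlying: mi-mioz-al-iza-kem
1. f -> v, k -> g, s -> z / V _ V: fires at position(s) 12: mimiozalizagem
2. 0 -> e / C _ C: no change
surface: mimiozalizagem


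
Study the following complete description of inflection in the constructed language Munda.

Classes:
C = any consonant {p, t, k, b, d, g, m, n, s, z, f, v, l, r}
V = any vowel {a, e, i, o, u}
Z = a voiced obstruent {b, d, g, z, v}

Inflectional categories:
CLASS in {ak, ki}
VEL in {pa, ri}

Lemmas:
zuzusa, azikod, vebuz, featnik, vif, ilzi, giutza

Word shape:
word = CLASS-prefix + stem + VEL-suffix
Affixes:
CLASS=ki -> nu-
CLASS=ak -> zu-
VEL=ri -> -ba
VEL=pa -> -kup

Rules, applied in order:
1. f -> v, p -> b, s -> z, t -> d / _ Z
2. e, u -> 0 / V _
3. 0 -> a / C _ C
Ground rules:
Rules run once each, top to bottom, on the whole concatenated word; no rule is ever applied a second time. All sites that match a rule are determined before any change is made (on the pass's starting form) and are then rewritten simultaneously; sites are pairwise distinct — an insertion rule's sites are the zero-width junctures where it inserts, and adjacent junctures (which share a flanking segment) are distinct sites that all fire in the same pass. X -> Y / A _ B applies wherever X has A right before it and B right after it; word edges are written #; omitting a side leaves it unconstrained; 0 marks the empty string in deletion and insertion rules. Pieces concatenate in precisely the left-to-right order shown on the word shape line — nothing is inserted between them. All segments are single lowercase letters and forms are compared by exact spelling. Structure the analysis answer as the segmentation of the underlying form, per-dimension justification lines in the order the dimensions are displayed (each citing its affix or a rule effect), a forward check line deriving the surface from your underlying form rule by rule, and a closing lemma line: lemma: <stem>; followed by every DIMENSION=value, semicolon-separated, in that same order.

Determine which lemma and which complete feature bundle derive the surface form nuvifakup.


underlying: nu-vif-kup
CLASS=ki - signalled by the affix nu-
VEL=pa - signalled by the affix -kup
check: nuvifkup -> nuvifkup -> nuvifkup -> nuvifakup
lemma: vif; CLASS=ki; VEL=pa


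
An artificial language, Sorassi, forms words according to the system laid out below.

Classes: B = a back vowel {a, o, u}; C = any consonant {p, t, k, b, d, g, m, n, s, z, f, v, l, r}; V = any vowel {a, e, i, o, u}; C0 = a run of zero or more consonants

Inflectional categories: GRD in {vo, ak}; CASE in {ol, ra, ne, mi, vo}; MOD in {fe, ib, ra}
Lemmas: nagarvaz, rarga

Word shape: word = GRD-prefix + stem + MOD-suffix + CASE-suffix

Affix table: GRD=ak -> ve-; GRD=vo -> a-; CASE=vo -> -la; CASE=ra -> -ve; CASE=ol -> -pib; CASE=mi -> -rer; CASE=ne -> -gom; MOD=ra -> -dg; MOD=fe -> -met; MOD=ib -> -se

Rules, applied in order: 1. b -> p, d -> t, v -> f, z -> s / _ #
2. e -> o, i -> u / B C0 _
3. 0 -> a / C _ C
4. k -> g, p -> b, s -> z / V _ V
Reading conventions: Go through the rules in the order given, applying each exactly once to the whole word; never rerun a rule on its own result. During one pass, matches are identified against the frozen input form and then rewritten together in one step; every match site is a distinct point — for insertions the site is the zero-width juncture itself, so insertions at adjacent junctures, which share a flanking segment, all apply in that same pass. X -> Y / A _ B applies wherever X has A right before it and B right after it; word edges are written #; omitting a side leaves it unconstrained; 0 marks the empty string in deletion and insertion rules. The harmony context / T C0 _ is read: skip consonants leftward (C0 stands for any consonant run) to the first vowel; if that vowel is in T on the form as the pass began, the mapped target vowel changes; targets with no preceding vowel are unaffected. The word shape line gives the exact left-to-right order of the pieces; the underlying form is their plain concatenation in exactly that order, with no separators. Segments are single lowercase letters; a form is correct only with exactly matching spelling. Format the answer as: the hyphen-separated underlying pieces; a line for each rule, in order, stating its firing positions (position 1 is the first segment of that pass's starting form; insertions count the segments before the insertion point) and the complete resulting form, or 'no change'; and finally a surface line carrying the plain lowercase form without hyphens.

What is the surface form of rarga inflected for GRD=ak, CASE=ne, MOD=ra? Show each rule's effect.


underlying: ve-rarga-dg-gom
1. b -> p, d -> t, v -> f, z -> s / _ #: no change
2. e -> o, i -> u / B C0 _: no change
3. 0 -> a / C _ C: inserts after position(s) 5, 8, 9: veraragadagagom
4. k -> g, p -> b, s -> z / V _ V: no change
surface: veraragadagagom


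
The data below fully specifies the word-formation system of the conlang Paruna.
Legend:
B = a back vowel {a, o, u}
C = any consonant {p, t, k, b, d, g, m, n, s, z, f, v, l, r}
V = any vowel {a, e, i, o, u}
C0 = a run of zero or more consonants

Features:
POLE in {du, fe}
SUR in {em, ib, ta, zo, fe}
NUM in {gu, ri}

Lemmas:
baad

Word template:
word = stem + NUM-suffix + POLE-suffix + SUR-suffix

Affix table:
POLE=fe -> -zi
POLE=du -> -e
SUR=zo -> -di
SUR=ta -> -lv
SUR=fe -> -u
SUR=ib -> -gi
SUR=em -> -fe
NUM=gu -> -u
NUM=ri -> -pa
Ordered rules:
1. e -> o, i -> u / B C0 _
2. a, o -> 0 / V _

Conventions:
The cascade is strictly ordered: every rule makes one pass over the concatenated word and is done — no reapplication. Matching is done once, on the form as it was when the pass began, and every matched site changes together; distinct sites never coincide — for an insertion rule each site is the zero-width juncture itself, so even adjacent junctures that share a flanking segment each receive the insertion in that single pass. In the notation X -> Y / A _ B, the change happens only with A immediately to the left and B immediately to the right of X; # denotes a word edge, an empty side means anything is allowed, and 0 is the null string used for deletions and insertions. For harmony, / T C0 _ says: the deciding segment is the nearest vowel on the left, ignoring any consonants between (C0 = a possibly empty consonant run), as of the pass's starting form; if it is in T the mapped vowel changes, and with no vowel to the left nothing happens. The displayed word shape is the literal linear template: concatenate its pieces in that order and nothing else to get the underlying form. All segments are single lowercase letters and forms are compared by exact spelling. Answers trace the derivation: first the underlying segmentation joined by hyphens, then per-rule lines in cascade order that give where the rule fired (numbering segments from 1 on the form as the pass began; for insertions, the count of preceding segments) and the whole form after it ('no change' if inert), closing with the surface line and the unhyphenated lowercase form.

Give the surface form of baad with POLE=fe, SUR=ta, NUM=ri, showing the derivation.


underlying: baad-pa-zi-lv
1. e -> o, i -> u / B C0 _: fires at position(s) 8: baadpazulv
2. a, o -> 0 / V _: fires at position(s) 3: badpazulv
surface: badpazulv


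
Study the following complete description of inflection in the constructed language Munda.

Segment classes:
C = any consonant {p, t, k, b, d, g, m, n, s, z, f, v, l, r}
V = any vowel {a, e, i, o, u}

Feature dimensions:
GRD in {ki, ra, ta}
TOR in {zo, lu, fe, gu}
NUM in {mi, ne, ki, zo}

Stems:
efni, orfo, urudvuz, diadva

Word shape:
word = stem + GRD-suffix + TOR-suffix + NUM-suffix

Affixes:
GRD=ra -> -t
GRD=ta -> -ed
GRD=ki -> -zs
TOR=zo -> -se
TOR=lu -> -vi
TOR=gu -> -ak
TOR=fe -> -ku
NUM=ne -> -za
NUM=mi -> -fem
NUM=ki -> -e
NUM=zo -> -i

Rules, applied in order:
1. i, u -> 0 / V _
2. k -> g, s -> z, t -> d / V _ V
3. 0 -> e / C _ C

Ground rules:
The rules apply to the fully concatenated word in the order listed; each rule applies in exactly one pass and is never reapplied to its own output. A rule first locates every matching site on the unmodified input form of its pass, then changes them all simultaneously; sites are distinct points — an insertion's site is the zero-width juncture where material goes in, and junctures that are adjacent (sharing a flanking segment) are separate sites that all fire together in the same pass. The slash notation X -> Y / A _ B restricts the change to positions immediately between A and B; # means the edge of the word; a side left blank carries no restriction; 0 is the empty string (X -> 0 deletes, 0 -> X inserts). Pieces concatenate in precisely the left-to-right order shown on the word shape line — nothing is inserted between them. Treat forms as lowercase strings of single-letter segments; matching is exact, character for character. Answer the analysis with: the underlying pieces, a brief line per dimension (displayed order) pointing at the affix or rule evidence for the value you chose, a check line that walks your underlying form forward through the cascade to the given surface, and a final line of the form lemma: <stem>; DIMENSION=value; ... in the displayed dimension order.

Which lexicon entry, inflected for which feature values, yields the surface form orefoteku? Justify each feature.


underlying: orfo-t-ku-i
GRD=ra - signalled by the affix -t
TOR=fe - signalled by the affix -ku
NUM=zo - signalled by the affix -i
check: orfotkui -> orfotku -> orfotku -> orefoteku
lemma: orfo; GRD=ra; TOR=fe; NUM=zo


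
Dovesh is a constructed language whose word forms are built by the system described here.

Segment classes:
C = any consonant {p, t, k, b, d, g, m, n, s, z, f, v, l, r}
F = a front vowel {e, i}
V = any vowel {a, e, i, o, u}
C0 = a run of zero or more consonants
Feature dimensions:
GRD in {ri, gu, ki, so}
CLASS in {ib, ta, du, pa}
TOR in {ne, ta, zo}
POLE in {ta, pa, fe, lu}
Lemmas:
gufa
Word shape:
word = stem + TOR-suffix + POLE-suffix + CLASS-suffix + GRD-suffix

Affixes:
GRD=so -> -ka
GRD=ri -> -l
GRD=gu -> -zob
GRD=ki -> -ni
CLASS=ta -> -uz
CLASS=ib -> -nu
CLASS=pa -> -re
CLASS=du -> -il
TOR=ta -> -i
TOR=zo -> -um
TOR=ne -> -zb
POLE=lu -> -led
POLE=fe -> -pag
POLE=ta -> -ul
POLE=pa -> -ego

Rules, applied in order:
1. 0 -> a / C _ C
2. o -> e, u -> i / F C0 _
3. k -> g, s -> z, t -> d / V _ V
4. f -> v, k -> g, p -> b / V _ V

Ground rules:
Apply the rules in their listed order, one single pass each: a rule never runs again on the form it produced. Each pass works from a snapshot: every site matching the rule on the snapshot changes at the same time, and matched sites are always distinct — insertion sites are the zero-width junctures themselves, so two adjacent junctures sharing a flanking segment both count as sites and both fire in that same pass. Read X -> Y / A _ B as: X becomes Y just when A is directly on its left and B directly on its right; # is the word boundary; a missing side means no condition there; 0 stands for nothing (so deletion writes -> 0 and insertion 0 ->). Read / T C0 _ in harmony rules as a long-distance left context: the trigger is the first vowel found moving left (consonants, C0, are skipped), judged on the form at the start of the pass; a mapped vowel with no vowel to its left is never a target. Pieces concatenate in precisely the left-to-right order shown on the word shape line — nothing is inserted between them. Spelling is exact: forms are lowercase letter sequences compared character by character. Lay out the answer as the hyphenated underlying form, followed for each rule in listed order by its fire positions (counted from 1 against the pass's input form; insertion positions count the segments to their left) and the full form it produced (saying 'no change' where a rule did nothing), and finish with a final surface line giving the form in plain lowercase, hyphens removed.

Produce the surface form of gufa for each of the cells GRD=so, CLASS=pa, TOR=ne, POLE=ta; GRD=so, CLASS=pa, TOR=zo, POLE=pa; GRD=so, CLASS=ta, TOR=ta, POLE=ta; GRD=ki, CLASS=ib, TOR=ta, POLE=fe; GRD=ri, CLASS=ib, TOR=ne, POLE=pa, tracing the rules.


cell GRD=so, CLASS=pa, TOR=ne, POLE=ta:
underlying: gufa-zb-ul-re-ka
1. 0 -> a / C _ C: inserts after position(s) 5, 8: gufazabulareka
2. o -> e, u -> i / F C0 _: no change
3. k -> g, s -> z, t -> d / V _ V: fires at position(s) 13: gufazabularega
4. f -> v, k -> g, p -> b / V _ V: fires at position(s) 3: guvazabularega
surface: guvazabularega

cell GRD=so, CLASS=pa, TOR=zo, POLE=pa:
underlying: gufa-um-ego-re-ka
1. 0 -> a / C _ C: no change
2. o -> e, u -> i / F C0 _: fires at position(s) 9: gufaumegereka
3. k -> g, s -> z, t -> d / V _ V: fires at position(s) 12: gufaumegerega
4. f -> v, k -> g, p -> b / V _ V: fires at position(s) 3: guvaumegerega
surface: guvaumegerega

cell GRD=so, CLASS=ta, TOR=ta, POLE=ta:
underlying: gufa-i-ul-uz-ka
1. 0 -> a / C _ C: inserts after position(s) 9: gufaiuluzaka
2. o -> e, u -> i / F C0 _: fires at position(s) 6: gufaiiluzaka
3. k -> g, s -> z, t -> d / V _ V: fires at position(s) 11: gufaiiluzaga
4. f -> v, k -> g, p -> b / V _ V: fires at position(s) 3: guvaiiluzaga
surface: guvaiiluzaga

cell GRD=ki, CLASS=ib, TOR=ta, POLE=fe:
underlying: gufa-i-pag-nu-ni
1. 0 -> a / C _ C: inserts after position(s) 8: gufaipaganuni
2. o -> e, u -> i / F C0 _: no change
3. k -> g, s -> z, t -> d / V _ V: no change
4. f -> v, k -> g, p -> b / V _ V: fires at position(s) 3, 6: guvaibaganuni
surface: guvaibaganuni

cell GRD=ri, CLASS=ib, TOR=ne, POLE=pa:
underlying: gufa-zb-ego-nu-l
1. 0 -> a / C _ C: inserts after position(s) 5: gufazabegonul
2. o -> e, u -> i / F C0 _: fires at position(s) 10: gufazabegenul
3. k -> g, s -> z, t -> d / V _ V: no change
4. f -> v, k -> g, p -> b / V _ V: fires at position(s) 3: guvazabegenul
surface: guvazabegenul


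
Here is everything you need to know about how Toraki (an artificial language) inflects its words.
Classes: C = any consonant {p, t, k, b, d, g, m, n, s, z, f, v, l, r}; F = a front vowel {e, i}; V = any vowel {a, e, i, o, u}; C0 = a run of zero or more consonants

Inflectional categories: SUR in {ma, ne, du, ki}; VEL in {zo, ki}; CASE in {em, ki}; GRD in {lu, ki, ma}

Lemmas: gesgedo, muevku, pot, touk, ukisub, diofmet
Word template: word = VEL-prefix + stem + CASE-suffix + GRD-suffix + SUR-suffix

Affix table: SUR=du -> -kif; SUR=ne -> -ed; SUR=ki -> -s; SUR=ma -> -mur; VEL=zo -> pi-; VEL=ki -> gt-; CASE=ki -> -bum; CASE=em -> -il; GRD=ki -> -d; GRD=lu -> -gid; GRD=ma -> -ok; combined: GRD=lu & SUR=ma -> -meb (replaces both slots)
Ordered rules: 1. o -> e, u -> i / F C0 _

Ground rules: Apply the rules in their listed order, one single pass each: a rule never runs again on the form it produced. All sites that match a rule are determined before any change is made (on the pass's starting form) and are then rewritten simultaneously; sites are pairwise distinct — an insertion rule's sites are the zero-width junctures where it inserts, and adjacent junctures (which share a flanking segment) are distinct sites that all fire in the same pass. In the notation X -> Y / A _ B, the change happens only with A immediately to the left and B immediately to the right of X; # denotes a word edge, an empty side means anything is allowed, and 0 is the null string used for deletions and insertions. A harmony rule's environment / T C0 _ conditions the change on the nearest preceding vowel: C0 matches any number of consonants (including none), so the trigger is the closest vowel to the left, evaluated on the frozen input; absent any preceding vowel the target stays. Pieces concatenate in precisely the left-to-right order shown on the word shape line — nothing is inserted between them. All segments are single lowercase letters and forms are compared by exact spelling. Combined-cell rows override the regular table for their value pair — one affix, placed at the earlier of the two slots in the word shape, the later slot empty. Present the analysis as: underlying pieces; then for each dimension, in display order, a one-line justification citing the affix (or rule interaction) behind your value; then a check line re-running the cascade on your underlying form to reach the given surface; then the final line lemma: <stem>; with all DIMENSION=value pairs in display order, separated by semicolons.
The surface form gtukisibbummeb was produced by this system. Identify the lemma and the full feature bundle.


underlying: gt-ukisub-bum-meb
SUR=ma - signalled by the combined affix row
VEL=ki - signalled by the affix gt-
CASE=ki - signalled by the affix -bum
GRD=lu - signalled by the combined affix row
check: gtukisubbummeb -> gtukisibbummeb
lemma: ukisub; SUR=ma; VEL=ki; CASE=ki; GRD=lu


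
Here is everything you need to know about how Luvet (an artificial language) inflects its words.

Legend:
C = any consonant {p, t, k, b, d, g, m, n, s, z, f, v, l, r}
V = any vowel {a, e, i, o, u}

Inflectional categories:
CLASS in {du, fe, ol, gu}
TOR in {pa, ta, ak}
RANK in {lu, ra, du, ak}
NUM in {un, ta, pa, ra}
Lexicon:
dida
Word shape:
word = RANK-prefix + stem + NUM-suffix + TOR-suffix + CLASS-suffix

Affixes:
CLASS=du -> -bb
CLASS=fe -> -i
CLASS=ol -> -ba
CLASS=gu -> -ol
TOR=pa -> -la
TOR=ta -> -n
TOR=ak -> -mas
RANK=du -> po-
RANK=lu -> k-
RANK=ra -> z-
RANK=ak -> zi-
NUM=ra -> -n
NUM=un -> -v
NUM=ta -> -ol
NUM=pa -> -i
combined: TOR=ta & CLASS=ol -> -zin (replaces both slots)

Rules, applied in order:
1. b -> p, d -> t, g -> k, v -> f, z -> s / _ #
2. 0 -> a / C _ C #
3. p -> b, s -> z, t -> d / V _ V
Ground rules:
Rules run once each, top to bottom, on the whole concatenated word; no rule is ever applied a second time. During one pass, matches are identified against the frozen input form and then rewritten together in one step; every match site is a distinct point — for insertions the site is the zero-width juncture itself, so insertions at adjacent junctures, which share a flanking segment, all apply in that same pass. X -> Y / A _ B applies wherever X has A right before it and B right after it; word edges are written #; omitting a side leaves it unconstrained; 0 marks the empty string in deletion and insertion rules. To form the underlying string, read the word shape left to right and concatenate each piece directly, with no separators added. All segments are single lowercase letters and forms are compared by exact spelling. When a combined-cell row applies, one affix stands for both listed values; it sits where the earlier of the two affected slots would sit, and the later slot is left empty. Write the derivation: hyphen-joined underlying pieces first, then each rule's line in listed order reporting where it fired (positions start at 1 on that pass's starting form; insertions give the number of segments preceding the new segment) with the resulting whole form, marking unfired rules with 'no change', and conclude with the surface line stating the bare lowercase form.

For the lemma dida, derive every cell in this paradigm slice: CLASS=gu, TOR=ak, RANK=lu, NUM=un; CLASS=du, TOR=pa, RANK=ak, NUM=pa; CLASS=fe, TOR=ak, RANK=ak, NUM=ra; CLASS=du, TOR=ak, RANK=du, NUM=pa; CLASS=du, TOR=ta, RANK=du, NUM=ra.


cell CLASS=gu, TOR=ak, RANK=lu, NUM=un:
underlying: k-dida-v-mas-ol
1. b -> p, d -> t, g -> k, v -> f, z -> s / _ #: no change
2. 0 -> a / C _ C #: no change
3. p -> b, s -> z, t -> d / V _ V: fires at position(s) 9: kdidavmazol
surface: kdidavmazol

cell CLASS=du, TOR=pa, RANK=ak, NUM=pa:
underlying: zi-dida-i-la-bb
1. b -> p, d -> t, g -> k, v -> f, z -> s / _ #: fires at position(s) 11: zididailabp
2. 0 -> a / C _ C #: inserts after position(s) 10: zididailabap
3. p -> b, s -> z, t -> d / V _ V: no change
surface: zididailabap

cell CLASS=fe, TOR=ak, RANK=ak, NUM=ra:
underlying: zi-dida-n-mas-i
1. b -> p, d -> t, g -> k, v -> f, z -> s / _ #: no change
2. 0 -> a / C _ C #: no change
3. p -> b, s -> z, t -> d / V _ V: fires at position(s) 10: zididanmazi
surface: zididanmazi

cell CLASS=du, TOR=ak, RANK=du, NUM=pa:
underlying: po-dida-i-mas-bb
1. b -> p, d -> t, g -> k, v -> f, z -> s / _ #: fires at position(s) 12: podidaimasbp
2. 0 -> a / C _ C #: inserts after position(s) 11: podidaimasbap
3. p -> b, s -> z, t -> d / V _ V: no change
surface: podidaimasbap

cell CLASS=du, TOR=ta, RANK=du, NUM=ra:
underlying: po-dida-n-n-bb
1. b -> p, d -> t, g -> k, v -> f, z -> s / _ #: fires at position(s) 10: podidannbp
2. 0 -> a / C _ C #: inserts after position(s) 9: podidannbap
3. p -> b, s -> z, t -> d / V _ V: no change
surface: podidannbap


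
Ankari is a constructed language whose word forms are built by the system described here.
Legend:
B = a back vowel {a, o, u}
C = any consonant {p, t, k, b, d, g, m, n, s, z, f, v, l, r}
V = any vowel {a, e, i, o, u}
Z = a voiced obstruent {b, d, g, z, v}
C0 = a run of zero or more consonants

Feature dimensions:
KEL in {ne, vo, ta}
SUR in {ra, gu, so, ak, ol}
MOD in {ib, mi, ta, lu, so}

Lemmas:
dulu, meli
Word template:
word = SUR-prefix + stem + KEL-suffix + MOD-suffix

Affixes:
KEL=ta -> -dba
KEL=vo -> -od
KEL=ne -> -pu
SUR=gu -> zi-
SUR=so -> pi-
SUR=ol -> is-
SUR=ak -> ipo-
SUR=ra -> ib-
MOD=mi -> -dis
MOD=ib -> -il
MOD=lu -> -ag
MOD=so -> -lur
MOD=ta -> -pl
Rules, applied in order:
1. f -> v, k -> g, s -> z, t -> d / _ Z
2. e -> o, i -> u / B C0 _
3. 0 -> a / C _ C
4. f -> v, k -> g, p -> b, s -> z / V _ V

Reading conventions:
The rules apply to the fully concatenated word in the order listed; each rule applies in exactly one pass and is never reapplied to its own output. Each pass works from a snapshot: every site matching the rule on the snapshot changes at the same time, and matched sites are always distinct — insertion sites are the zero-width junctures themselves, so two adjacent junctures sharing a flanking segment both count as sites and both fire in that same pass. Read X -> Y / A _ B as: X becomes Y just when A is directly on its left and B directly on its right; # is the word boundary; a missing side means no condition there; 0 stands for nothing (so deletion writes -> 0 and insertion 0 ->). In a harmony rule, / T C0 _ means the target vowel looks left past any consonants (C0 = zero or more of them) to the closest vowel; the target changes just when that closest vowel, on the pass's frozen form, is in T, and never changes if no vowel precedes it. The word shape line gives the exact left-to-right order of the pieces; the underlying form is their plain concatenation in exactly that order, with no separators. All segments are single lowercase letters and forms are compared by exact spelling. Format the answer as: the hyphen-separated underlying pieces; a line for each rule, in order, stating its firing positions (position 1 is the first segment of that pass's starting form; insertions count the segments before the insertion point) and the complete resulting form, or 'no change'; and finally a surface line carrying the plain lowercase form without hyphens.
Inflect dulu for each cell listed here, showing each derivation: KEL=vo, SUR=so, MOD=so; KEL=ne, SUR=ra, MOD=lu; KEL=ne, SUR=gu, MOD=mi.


cell KEL=vo, SUR=so, MOD=so:
underlying: pi-dulu-od-lur
1. f -> v, k -> g, s -> z, t -> d / _ Z: no change
2. e -> o, i -> u / B C0 _: no change
3. 0 -> a / C _ C: inserts after position(s) 8: piduluodalur
4. f -> v, k -> g, p -> b, s -> z / V _ V: no change
surface: piduluodalur

cell KEL=ne, SUR=ra, MOD=lu:
underlying: ib-dulu-pu-ag
1. f -> v, k -> g, s -> z, t -> d / _ Z: no change
2. e -> o, i -> u / B C0 _: no change
3. 0 -> a / C _ C: inserts after position(s) 2: ibadulupuag
4. f -> v, k -> g, p -> b, s -> z / V _ V: fires at position(s) 8: ibadulubuag
surface: ibadulubuag

cell KEL=ne, SUR=gu, MOD=mi:
underlying: zi-dulu-pu-dis
1. f -> v, k -> g, s -> z, t -> d / _ Z: no change
2. e -> o, i -> u / B C0 _: fires at position(s) 10: zidulupudus
3. 0 -> a / C _ C: no change
4. f -> v, k -> g, p -> b, s -> z / V _ V: fires at position(s) 7: zidulubudus
surface: zidulubudus
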